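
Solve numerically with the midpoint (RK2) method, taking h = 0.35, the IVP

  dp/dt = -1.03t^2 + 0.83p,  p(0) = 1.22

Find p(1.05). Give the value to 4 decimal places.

Midpoint: k1 = f(t_n, p_n); k2 = f(t_n + h/2, p_n + (h/2)·k1); p_{n+1} = p_n + h·k2.
t=0.000000, p=1.220000:
  k1 = f(0.000000, 1.220000) = 1.012600
  k2 = f(0.175000, 1.397205) = 1.128136
  p ← 1.220000 + 0.35·1.128136 = 1.614848
t=0.350000, p=1.614848:
  k1 = f(0.350000, 1.614848) = 1.214149
  k2 = f(0.525000, 1.827324) = 1.232785
  p ← 1.614848 + 0.35·1.232785 = 2.046322
t=0.700000, p=2.046322:
  k1 = f(0.700000, 2.046322) = 1.193748
  k2 = f(0.875000, 2.255228) = 1.083246
  p ← 2.046322 + 0.35·1.083246 = 2.425458
p(1.05) ≈ 2.4255

2.4255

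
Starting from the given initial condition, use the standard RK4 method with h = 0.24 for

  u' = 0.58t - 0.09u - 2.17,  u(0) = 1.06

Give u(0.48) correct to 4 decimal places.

RK4: k1 = f(t_n, u_n); k2 = f(t_n + h/2, u_n + (h/2)·k1); k3 = f(t_n + h/2, u_n + (h/2)·k2); k4 = f(t_n + h, u_n + h·k3); u_{n+1} = u_n + (h/6)·(k1 + 2k2 + 2k3 + k4).
t=0.000000, u=1.060000:
  k1 = f(0.000000, 1.060000) = -2.265400
  k2 = f(0.120000, 0.788152) = -2.171334
  k3 = f(0.120000, 0.799440) = -2.172350
  k4 = f(0.240000, 0.538636) = -2.079277
  u ← 1.060000 + (0.24/6)·(k1 + 2k2 + 2k3 + k4) = 0.538718
t=0.240000, u=0.538718:
  k1 = f(0.240000, 0.538718) = -2.079285
  k2 = f(0.360000, 0.289204) = -1.987228
  k3 = f(0.360000, 0.300251) = -1.988223
  k4 = f(0.480000, 0.061545) = -1.897139
  u ← 0.538718 + (0.24/6)·(k1 + 2k2 + 2k3 + k4) = 0.061625
u(0.48) ≈ 0.0616

0.0616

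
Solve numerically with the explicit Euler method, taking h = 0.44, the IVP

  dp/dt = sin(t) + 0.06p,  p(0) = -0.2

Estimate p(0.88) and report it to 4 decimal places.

-0.0233

Euler: p_{n+1} = p_n + h·f(t_n, p_n).
t=0.000000, p=-0.200000: f=-0.012000 → p ← -0.200000 + 0.44·(-0.012000) = -0.205280
t=0.440000, p=-0.205280: f=0.413623 → p ← -0.205280 + 0.44·0.413623 = -0.023286
p(0.88) ≈ -0.0233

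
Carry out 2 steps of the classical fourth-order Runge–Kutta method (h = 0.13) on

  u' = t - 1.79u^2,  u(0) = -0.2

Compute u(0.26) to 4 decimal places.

-0.1845

RK4: k1 = f(t_n, u_n); k2 = f(t_n + h/2, u_n + (h/2)·k1); k3 = f(t_n + h/2, u_n + (h/2)·k2); k4 = f(t_n + h, u_n + h·k3); u_{n+1} = u_n + (h/6)·(k1 + 2k2 + 2k3 + k4).
t=0.000000, u=-0.200000:
  k1 = f(0.000000, -0.200000) = -0.071600
  k2 = f(0.065000, -0.204654) = -0.009971
  k3 = f(0.065000, -0.200648) = -0.007065
  k4 = f(0.130000, -0.200918) = 0.057741
  u ← -0.200000 + (0.13/6)·(k1 + 2k2 + 2k3 + k4) = -0.201039
t=0.130000, u=-0.201039:
  k1 = f(0.130000, -0.201039) = 0.057655
  k2 = f(0.195000, -0.197291) = 0.125327
  k3 = f(0.195000, -0.192892) = 0.128399
  k4 = f(0.260000, -0.184347) = 0.199169
  u ← -0.201039 + (0.13/6)·(k1 + 2k2 + 2k3 + k4) = -0.184479
u(0.26) ≈ -0.1845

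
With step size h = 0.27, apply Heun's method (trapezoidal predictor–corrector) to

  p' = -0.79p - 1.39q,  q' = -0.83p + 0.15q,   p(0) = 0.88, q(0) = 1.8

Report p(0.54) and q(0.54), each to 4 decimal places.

-0.4943, 1.8904

Heun on (p,q): k1 = f(t_n, state_n); k2 = f(t_n + h, state_n + h·k1); state_{n+1} = state_n + (h/2)·(k1 + k2).
0.000000: (0.880000, 1.800000)
  k1 = (-3.197200, -0.460400)
  predictor → (0.016756, 1.675692)
  k2 = (-2.342449, 0.237446)
  → (0.132147, 1.769901)
0.270000: (0.132147, 1.769901)
  k1 = (-2.564559, 0.155803)
  predictor → (-0.560284, 1.811968)
  k2 = (-2.076012, 0.736831)
  → (-0.494330, 1.890407)
(p(0.54), q(0.54)) ≈ (-0.4943, 1.8904)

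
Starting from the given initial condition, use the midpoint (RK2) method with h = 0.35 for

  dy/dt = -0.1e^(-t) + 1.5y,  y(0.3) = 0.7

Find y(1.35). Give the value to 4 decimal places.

3.0916

Midpoint: k1 = f(t_n, y_n); k2 = f(t_n + h/2, y_n + (h/2)·k1); y_{n+1} = y_n + h·k2.
t=0.300000, y=0.700000:
  k1 = f(0.300000, 0.700000) = 0.975918
  k2 = f(0.475000, 0.870786) = 1.243990
  y ← 0.700000 + 0.35·1.243990 = 1.135397
t=0.650000, y=1.135397:
  k1 = f(0.650000, 1.135397) = 1.650890
  k2 = f(0.825000, 1.424302) = 2.092630
  y ← 1.135397 + 0.35·2.092630 = 1.867817
t=1.000000, y=1.867817:
  k1 = f(1.000000, 1.867817) = 2.764938
  k2 = f(1.175000, 2.351681) = 3.496640
  y ← 1.867817 + 0.35·3.496640 = 3.091641
y(1.35) ≈ 3.0916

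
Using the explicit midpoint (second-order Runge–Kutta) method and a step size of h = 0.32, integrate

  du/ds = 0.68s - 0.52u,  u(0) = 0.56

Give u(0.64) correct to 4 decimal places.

Midpoint: k1 = f(s_n, u_n); k2 = f(s_n + h/2, u_n + (h/2)·k1); u_{n+1} = u_n + h·k2.
s=0.000000, u=0.560000:
  k1 = f(0.000000, 0.560000) = -0.291200
  k2 = f(0.160000, 0.513408) = -0.158172
  u ← 0.560000 + 0.32·(-0.158172) = 0.509385
s=0.320000, u=0.509385:
  k1 = f(0.320000, 0.509385) = -0.047280
  k2 = f(0.480000, 0.501820) = 0.065454
  u ← 0.509385 + 0.32·0.065454 = 0.530330
u(0.64) ≈ 0.5303

0.5303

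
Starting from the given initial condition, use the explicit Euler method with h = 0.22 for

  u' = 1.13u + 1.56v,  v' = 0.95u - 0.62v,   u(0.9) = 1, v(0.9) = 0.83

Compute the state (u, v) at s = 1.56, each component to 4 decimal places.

3.1718, 1.4338

Euler on (u,v): u_{n+1} = u_n + h·u', v_{n+1} = v_n + h·v'.
0.900000: (1.000000, 0.830000); f=(2.424800, 0.435400) → (1.533456, 0.925788)
1.120000: (1.533456, 0.925788); f=(3.177035, 0.882795) → (2.232404, 1.120003)
1.340000: (2.232404, 1.120003); f=(4.269820, 1.426382) → (3.171764, 1.433807)
(u(1.56), v(1.56)) ≈ (3.1718, 1.4338)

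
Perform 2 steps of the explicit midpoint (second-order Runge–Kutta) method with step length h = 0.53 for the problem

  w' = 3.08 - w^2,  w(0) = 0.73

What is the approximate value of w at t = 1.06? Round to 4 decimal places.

1.4646

Midpoint: k1 = f(t_n, w_n); k2 = f(t_n + h/2, w_n + (h/2)·k1); w_{n+1} = w_n + h·k2.
t=0.000000, w=0.730000:
  k1 = f(0.000000, 0.730000) = 2.547100
  k2 = f(0.265000, 1.404982) = 1.106027
  w ← 0.730000 + 0.53·1.106027 = 1.316194
t=0.530000, w=1.316194:
  k1 = f(0.530000, 1.316194) = 1.347633
  k2 = f(0.795000, 1.673317) = 0.280010
  w ← 1.316194 + 0.53·0.280010 = 1.464600
w(1.06) ≈ 1.4646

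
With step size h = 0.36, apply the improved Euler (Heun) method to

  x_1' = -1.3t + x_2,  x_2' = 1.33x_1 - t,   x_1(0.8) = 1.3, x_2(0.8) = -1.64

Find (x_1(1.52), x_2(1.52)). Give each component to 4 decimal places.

-0.9408, -2.2027

Heun on (x_1,x_2): k1 = f(t_n, state_n); k2 = f(t_n + h, state_n + h·k1); state_{n+1} = state_n + (h/2)·(k1 + k2).
0.800000: (1.300000, -1.640000)
  k1 = (-2.680000, 0.929000)
  predictor → (0.335200, -1.305560)
  k2 = (-2.813560, -0.714184)
  → (0.311159, -1.601333)
1.160000: (0.311159, -1.601333)
  k1 = (-3.109333, -0.746158)
  predictor → (-0.808201, -1.869950)
  k2 = (-3.845950, -2.594907)
  → (-0.940792, -2.202725)
(x_1(1.52), x_2(1.52)) ≈ (-0.9408, -2.2027)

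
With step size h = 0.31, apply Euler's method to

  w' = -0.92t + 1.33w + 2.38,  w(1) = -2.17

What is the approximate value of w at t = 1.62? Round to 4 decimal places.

-3.3249

Euler: w_{n+1} = w_n + h·f(t_n, w_n).
t=1.000000, w=-2.170000: f=-1.426100 → w ← -2.170000 + 0.31·(-1.426100) = -2.612091
t=1.310000, w=-2.612091: f=-2.299281 → w ← -2.612091 + 0.31·(-2.299281) = -3.324868
w(1.62) ≈ -3.3249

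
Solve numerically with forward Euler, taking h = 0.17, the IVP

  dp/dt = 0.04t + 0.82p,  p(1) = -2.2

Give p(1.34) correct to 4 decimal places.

Euler: p_{n+1} = p_n + h·f(t_n, p_n).
t=1.000000, p=-2.200000: f=-1.764000 → p ← -2.200000 + 0.17·(-1.764000) = -2.499880
t=1.170000, p=-2.499880: f=-2.003102 → p ← -2.499880 + 0.17·(-2.003102) = -2.840407
p(1.34) ≈ -2.8404

-2.8404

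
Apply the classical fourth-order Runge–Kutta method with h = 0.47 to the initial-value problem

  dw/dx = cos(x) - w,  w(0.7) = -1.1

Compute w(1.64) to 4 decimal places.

RK4: k1 = f(x_n, w_n); k2 = f(x_n + h/2, w_n + (h/2)·k1); k3 = f(x_n + h/2, w_n + (h/2)·k2); k4 = f(x_n + h, w_n + h·k3); w_{n+1} = w_n + (h/6)·(k1 + 2k2 + 2k3 + k4).
x=0.700000, w=-1.100000:
  k1 = f(0.700000, -1.100000) = 1.864842
  k2 = f(0.935000, -0.661762) = 1.255581
  k3 = f(0.935000, -0.804939) = 1.398757
  k4 = f(1.170000, -0.442584) = 0.832736
  w ← -1.100000 + (0.47/6)·(k1 + 2k2 + 2k3 + k4) = -0.472844
x=1.170000, w=-0.472844:
  k1 = f(1.170000, -0.472844) = 0.862995
  k2 = f(1.405000, -0.270040) = 0.435077
  k3 = f(1.405000, -0.370600) = 0.535638
  k4 = f(1.640000, -0.221094) = 0.151945
  w ← -0.472844 + (0.47/6)·(k1 + 2k2 + 2k3 + k4) = -0.241261
w(1.64) ≈ -0.2413

-0.2413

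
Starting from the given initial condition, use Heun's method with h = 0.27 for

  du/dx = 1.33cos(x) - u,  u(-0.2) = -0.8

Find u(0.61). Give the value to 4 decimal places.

Heun: k1 = f(x_n, u_n); k2 = f(x_n + h, u_n + h·k1); u_{n+1} = u_n + (h/2)·(k1 + k2).
x=-0.200000, u=-0.800000:
  k1 = f(-0.200000, -0.800000) = 2.103489
  k2 = f(0.070000, -0.232058) = 1.558801
  u ← -0.800000 + (0.27/2)·(2.103489 + 1.558801) = -0.305591
x=0.070000, u=-0.305591:
  k1 = f(0.070000, -0.305591) = 1.632334
  k2 = f(0.340000, 0.135139) = 1.118725
  u ← -0.305591 + (0.27/2)·(1.632334 + 1.118725) = 0.065802
x=0.340000, u=0.065802:
  k1 = f(0.340000, 0.065802) = 1.188062
  k2 = f(0.610000, 0.386579) = 0.703553
  u ← 0.065802 + (0.27/2)·(1.188062 + 0.703553) = 0.321170
u(0.61) ≈ 0.3212

0.3212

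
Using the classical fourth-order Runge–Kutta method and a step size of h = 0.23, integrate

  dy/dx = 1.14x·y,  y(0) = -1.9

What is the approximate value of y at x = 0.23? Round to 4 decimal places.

-1.9582

RK4: k1 = f(x_n, y_n); k2 = f(x_n + h/2, y_n + (h/2)·k1); k3 = f(x_n + h/2, y_n + (h/2)·k2); k4 = f(x_n + h, y_n + h·k3); y_{n+1} = y_n + (h/6)·(k1 + 2k2 + 2k3 + k4).
x=0.000000, y=-1.900000:
  k1 = f(0.000000, -1.900000) = 0.000000
  k2 = f(0.115000, -1.900000) = -0.249090
  k3 = f(0.115000, -1.928645) = -0.252845
  k4 = f(0.230000, -1.958154) = -0.513428
  y ← -1.900000 + (0.23/6)·(k1 + 2k2 + 2k3 + k4) = -1.958163
y(0.23) ≈ -1.9582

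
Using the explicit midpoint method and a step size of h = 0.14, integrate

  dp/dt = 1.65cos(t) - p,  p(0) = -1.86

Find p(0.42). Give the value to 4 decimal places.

Midpoint: k1 = f(t_n, p_n); k2 = f(t_n + h/2, p_n + (h/2)·k1); p_{n+1} = p_n + h·k2.
t=0.000000, p=-1.860000:
  k1 = f(0.000000, -1.860000) = 3.510000
  k2 = f(0.070000, -1.614300) = 3.260259
  p ← -1.860000 + 0.14·3.260259 = -1.403564
t=0.140000, p=-1.403564:
  k1 = f(0.140000, -1.403564) = 3.037420
  k2 = f(0.210000, -1.190944) = 2.804695
  p ← -1.403564 + 0.14·2.804695 = -1.010906
t=0.280000, p=-1.010906:
  k1 = f(0.280000, -1.010906) = 2.596648
  k2 = f(0.350000, -0.829141) = 2.379106
  p ← -1.010906 + 0.14·2.379106 = -0.677832
p(0.42) ≈ -0.6778

-0.6778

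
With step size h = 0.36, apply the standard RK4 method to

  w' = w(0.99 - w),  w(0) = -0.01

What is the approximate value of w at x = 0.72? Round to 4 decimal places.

RK4: k1 = f(x_n, w_n); k2 = f(x_n + h/2, w_n + (h/2)·k1); k3 = f(x_n + h/2, w_n + (h/2)·k2); k4 = f(x_n + h, w_n + h·k3); w_{n+1} = w_n + (h/6)·(k1 + 2k2 + 2k3 + k4).
x=0.000000, w=-0.010000:
  k1 = f(0.000000, -0.010000) = -0.010000
  k2 = f(0.180000, -0.011800) = -0.011821
  k3 = f(0.180000, -0.012128) = -0.012154
  k4 = f(0.360000, -0.014375) = -0.014438
  w ← -0.010000 + (0.36/6)·(k1 + 2k2 + 2k3 + k4) = -0.014343
x=0.360000, w=-0.014343:
  k1 = f(0.360000, -0.014343) = -0.014406
  k2 = f(0.540000, -0.016936) = -0.017054
  k3 = f(0.540000, -0.017413) = -0.017542
  k4 = f(0.720000, -0.020658) = -0.020879
  w ← -0.014343 + (0.36/6)·(k1 + 2k2 + 2k3 + k4) = -0.020612
w(0.72) ≈ -0.0206

-0.0206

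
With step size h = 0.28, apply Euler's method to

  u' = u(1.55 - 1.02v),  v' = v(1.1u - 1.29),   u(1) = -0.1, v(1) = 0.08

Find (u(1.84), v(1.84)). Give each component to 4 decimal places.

-0.2857, 0.0167

Euler on (u,v): u_{n+1} = u_n + h·u', v_{n+1} = v_n + h·v'.
1.000000: (-0.100000, 0.080000); f=(-0.146840, -0.112000) → (-0.141115, 0.048640)
1.280000: (-0.141115, 0.048640); f=(-0.211727, -0.070296) → (-0.200399, 0.028957)
1.560000: (-0.200399, 0.028957); f=(-0.304699, -0.043738) → (-0.285715, 0.016711)
(u(1.84), v(1.84)) ≈ (-0.2857, 0.0167)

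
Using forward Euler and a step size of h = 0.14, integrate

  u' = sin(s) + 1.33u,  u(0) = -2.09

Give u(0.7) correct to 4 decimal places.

-4.6792

Euler: u_{n+1} = u_n + h·f(s_n, u_n).
s=0.000000, u=-2.090000: f=-2.779700 → u ← -2.090000 + 0.14·(-2.779700) = -2.479158
s=0.140000, u=-2.479158: f=-3.157737 → u ← -2.479158 + 0.14·(-3.157737) = -2.921241
s=0.280000, u=-2.921241: f=-3.608895 → u ← -2.921241 + 0.14·(-3.608895) = -3.426487
s=0.420000, u=-3.426487: f=-4.149467 → u ← -3.426487 + 0.14·(-4.149467) = -4.007412
s=0.560000, u=-4.007412: f=-4.798672 → u ← -4.007412 + 0.14·(-4.798672) = -4.679226
u(0.7) ≈ -4.6792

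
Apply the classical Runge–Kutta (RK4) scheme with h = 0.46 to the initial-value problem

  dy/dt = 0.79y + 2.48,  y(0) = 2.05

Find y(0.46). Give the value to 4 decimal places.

4.3237

RK4: k1 = f(t_n, y_n); k2 = f(t_n + h/2, y_n + (h/2)·k1); k3 = f(t_n + h/2, y_n + (h/2)·k2); k4 = f(t_n + h, y_n + h·k3); y_{n+1} = y_n + (h/6)·(k1 + 2k2 + 2k3 + k4).
t=0.000000, y=2.050000:
  k1 = f(0.000000, 2.050000) = 4.099500
  k2 = f(0.230000, 2.992885) = 4.844379
  k3 = f(0.230000, 3.164207) = 4.979724
  k4 = f(0.460000, 4.340673) = 5.909132
  y ← 2.050000 + (0.46/6)·(k1 + 2k2 + 2k3 + k4) = 4.323691
y(0.46) ≈ 4.3237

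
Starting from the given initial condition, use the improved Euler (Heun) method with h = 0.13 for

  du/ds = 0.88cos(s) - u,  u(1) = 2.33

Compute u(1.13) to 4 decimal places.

Heun: k1 = f(s_n, u_n); k2 = f(s_n + h, u_n + h·k1); u_{n+1} = u_n + (h/2)·(k1 + k2).
s=1.000000, u=2.330000:
  k1 = f(1.000000, 2.330000) = -1.854534
  k2 = f(1.130000, 2.088911) = -1.713450
  u ← 2.330000 + (0.13/2)·(-1.854534 + (-1.713450)) = 2.098081
u(1.13) ≈ 2.0981

2.0981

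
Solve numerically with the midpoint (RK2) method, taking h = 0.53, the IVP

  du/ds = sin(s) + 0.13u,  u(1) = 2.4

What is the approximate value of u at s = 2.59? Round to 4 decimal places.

Midpoint: k1 = f(s_n, u_n); k2 = f(s_n + h/2, u_n + (h/2)·k1); u_{n+1} = u_n + h·k2.
s=1.000000, u=2.400000:
  k1 = f(1.000000, 2.400000) = 1.153471
  k2 = f(1.265000, 2.705670) = 1.305345
  u ← 2.400000 + 0.53·1.305345 = 3.091833
s=1.530000, u=3.091833:
  k1 = f(1.530000, 3.091833) = 1.401106
  k2 = f(1.795000, 3.463126) = 1.425178
  u ← 3.091833 + 0.53·1.425178 = 3.847177
s=2.060000, u=3.847177:
  k1 = f(2.060000, 3.847177) = 1.382840
  k2 = f(2.325000, 4.213630) = 1.276589
  u ← 3.847177 + 0.53·1.276589 = 4.523769
u(2.59) ≈ 4.5238

4.5238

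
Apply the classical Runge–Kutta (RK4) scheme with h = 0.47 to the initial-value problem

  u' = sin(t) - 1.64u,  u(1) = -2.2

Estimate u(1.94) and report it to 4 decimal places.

-0.0124

RK4: k1 = f(t_n, u_n); k2 = f(t_n + h/2, u_n + (h/2)·k1); k3 = f(t_n + h/2, u_n + (h/2)·k2); k4 = f(t_n + h, u_n + h·k3); u_{n+1} = u_n + (h/6)·(k1 + 2k2 + 2k3 + k4).
t=1.000000, u=-2.200000:
  k1 = f(1.000000, -2.200000) = 4.449471
  k2 = f(1.235000, -1.154374) = 2.837322
  k3 = f(1.235000, -1.533229) = 3.458644
  k4 = f(1.470000, -0.574437) = 1.937001
  u ← -2.200000 + (0.47/6)·(k1 + 2k2 + 2k3 + k4) = -0.713358
t=1.470000, u=-0.713358:
  k1 = f(1.470000, -0.713358) = 2.164832
  k2 = f(1.705000, -0.204623) = 1.326590
  k3 = f(1.705000, -0.401610) = 1.649648
  k4 = f(1.940000, 0.061976) = 0.830974
  u ← -0.713358 + (0.47/6)·(k1 + 2k2 + 2k3 + k4) = -0.012410
u(1.94) ≈ -0.0124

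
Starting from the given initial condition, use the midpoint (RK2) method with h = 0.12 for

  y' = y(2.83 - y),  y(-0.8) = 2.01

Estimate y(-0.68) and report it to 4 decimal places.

Midpoint: k1 = f(t_n, y_n); k2 = f(t_n + h/2, y_n + (h/2)·k1); y_{n+1} = y_n + h·k2.
t=-0.800000, y=2.010000:
  k1 = f(-0.800000, 2.010000) = 1.648200
  k2 = f(-0.740000, 2.108892) = 1.520739
  y ← 2.010000 + 0.12·1.520739 = 2.192489
y(-0.68) ≈ 2.1925

2.1925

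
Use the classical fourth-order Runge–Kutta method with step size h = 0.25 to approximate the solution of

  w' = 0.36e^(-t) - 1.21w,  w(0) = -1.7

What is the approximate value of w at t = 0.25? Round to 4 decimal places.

RK4: k1 = f(t_n, w_n); k2 = f(t_n + h/2, w_n + (h/2)·k1); k3 = f(t_n + h/2, w_n + (h/2)·k2); k4 = f(t_n + h, w_n + h·k3); w_{n+1} = w_n + (h/6)·(k1 + 2k2 + 2k3 + k4).
t=0.000000, w=-1.700000:
  k1 = f(0.000000, -1.700000) = 2.417000
  k2 = f(0.125000, -1.397875) = 2.009128
  k3 = f(0.125000, -1.448859) = 2.070818
  k4 = f(0.250000, -1.182295) = 1.710946
  w ← -1.700000 + (0.25/6)·(k1 + 2k2 + 2k3 + k4) = -1.188007
w(0.25) ≈ -1.1880

-1.1880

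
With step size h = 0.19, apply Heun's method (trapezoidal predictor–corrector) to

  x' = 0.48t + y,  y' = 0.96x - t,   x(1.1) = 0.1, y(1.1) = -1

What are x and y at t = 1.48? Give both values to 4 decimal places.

-0.1273, -1.4903

Heun on (x,y): k1 = f(t_n, state_n); k2 = f(t_n + h, state_n + h·k1); state_{n+1} = state_n + (h/2)·(k1 + k2).
1.100000: (0.100000, -1.000000)
  k1 = (-0.472000, -1.004000)
  predictor → (0.010320, -1.190760)
  k2 = (-0.571560, -1.280093)
  → (0.000862, -1.216989)
1.290000: (0.000862, -1.216989)
  k1 = (-0.597789, -1.289173)
  predictor → (-0.112718, -1.461932)
  k2 = (-0.751532, -1.588209)
  → (-0.127324, -1.490340)
(x(1.48), y(1.48)) ≈ (-0.1273, -1.4903)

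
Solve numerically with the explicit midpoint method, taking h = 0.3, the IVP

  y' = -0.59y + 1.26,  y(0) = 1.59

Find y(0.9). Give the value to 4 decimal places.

1.8138

Midpoint: k1 = f(t_n, y_n); k2 = f(t_n + h/2, y_n + (h/2)·k1); y_{n+1} = y_n + h·k2.
t=0.000000, y=1.590000:
  k1 = f(0.000000, 1.590000) = 0.321900
  k2 = f(0.150000, 1.638285) = 0.293412
  y ← 1.590000 + 0.3·0.293412 = 1.678024
t=0.300000, y=1.678024:
  k1 = f(0.300000, 1.678024) = 0.269966
  k2 = f(0.450000, 1.718518) = 0.246074
  y ← 1.678024 + 0.3·0.246074 = 1.751846
t=0.600000, y=1.751846:
  k1 = f(0.600000, 1.751846) = 0.226411
  k2 = f(0.750000, 1.785807) = 0.206374
  y ← 1.751846 + 0.3·0.206374 = 1.813758
y(0.9) ≈ 1.8138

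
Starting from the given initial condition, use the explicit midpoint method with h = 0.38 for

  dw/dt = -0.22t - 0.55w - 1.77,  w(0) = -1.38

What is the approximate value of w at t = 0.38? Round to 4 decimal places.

-1.7399

Midpoint: k1 = f(t_n, w_n); k2 = f(t_n + h/2, w_n + (h/2)·k1); w_{n+1} = w_n + h·k2.
t=0.000000, w=-1.380000:
  k1 = f(0.000000, -1.380000) = -1.011000
  k2 = f(0.190000, -1.572090) = -0.947151
  w ← -1.380000 + 0.38·(-0.947151) = -1.739917
w(0.38) ≈ -1.7399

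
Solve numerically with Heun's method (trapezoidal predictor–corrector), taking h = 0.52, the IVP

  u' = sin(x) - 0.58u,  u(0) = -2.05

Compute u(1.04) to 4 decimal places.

-0.7238

Heun: k1 = f(x_n, u_n); k2 = f(x_n + h, u_n + h·k1); u_{n+1} = u_n + (h/2)·(k1 + k2).
x=0.000000, u=-2.050000:
  k1 = f(0.000000, -2.050000) = 1.189000
  k2 = f(0.520000, -1.431720) = 1.327278
  u ← -2.050000 + (0.52/2)·(1.189000 + 1.327278) = -1.395768
x=0.520000, u=-1.395768:
  k1 = f(0.520000, -1.395768) = 1.306425
  k2 = f(1.040000, -0.716427) = 1.277932
  u ← -1.395768 + (0.52/2)·(1.306425 + 1.277932) = -0.723835
u(1.04) ≈ -0.7238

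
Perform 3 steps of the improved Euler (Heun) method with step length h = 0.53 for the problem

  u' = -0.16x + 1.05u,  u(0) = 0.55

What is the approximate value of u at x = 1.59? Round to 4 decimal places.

Heun: k1 = f(x_n, u_n); k2 = f(x_n + h, u_n + h·k1); u_{n+1} = u_n + (h/2)·(k1 + k2).
x=0.000000, u=0.550000:
  k1 = f(0.000000, 0.550000) = 0.577500
  k2 = f(0.530000, 0.856075) = 0.814079
  u ← 0.550000 + (0.53/2)·(0.577500 + 0.814079) = 0.918768
x=0.530000, u=0.918768:
  k1 = f(0.530000, 0.918768) = 0.879907
  k2 = f(1.060000, 1.385119) = 1.284775
  u ← 0.918768 + (0.53/2)·(0.879907 + 1.284775) = 1.492409
x=1.060000, u=1.492409:
  k1 = f(1.060000, 1.492409) = 1.397429
  k2 = f(1.590000, 2.233047) = 2.090299
  u ← 1.492409 + (0.53/2)·(1.397429 + 2.090299) = 2.416657
u(1.59) ≈ 2.4167

2.4167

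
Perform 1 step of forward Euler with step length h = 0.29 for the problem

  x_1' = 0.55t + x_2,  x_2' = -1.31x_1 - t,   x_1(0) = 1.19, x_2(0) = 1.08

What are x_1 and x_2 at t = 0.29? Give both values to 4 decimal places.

Euler on (x_1,x_2): x_1_{n+1} = x_1_n + h·x_1', x_2_{n+1} = x_2_n + h·x_2'.
0.000000: (1.190000, 1.080000); f=(1.080000, -1.558900) → (1.503200, 0.627919)
(x_1(0.29), x_2(0.29)) ≈ (1.5032, 0.6279)

1.5032, 0.6279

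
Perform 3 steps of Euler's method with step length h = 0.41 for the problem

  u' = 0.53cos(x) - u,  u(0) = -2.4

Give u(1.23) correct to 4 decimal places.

Euler: u_{n+1} = u_n + h·f(x_n, u_n).
x=0.000000, u=-2.400000: f=2.930000 → u ← -2.400000 + 0.41·2.930000 = -1.198700
x=0.410000, u=-1.198700: f=1.684774 → u ← -1.198700 + 0.41·1.684774 = -0.507943
x=0.820000, u=-0.507943: f=0.869520 → u ← -0.507943 + 0.41·0.869520 = -0.151439
u(1.23) ≈ -0.1514

-0.1514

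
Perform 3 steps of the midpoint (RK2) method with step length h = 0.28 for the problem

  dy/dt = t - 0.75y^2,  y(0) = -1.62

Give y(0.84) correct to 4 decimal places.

Midpoint: k1 = f(t_n, y_n); k2 = f(t_n + h/2, y_n + (h/2)·k1); y_{n+1} = y_n + h·k2.
t=0.000000, y=-1.620000:
  k1 = f(0.000000, -1.620000) = -1.968300
  k2 = f(0.140000, -1.895562) = -2.554866
  y ← -1.620000 + 0.28·(-2.554866) = -2.335363
t=0.280000, y=-2.335363:
  k1 = f(0.280000, -2.335363) = -3.810439
  k2 = f(0.420000, -2.868824) = -5.752614
  y ← -2.335363 + 0.28·(-5.752614) = -3.946094
t=0.560000, y=-3.946094:
  k1 = f(0.560000, -3.946094) = -11.118746
  k2 = f(0.700000, -5.502719) = -22.009936
  y ← -3.946094 + 0.28·(-22.009936) = -10.108877
y(0.84) ≈ -10.1089

-10.1089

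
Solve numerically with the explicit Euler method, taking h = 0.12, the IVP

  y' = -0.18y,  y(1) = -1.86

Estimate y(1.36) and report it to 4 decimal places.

-1.7421

Euler: y_{n+1} = y_n + h·f(s_n, y_n).
s=1.000000, y=-1.860000: f=0.334800 → y ← -1.860000 + 0.12·0.334800 = -1.819824
s=1.120000, y=-1.819824: f=0.327568 → y ← -1.819824 + 0.12·0.327568 = -1.780516
s=1.240000, y=-1.780516: f=0.320493 → y ← -1.780516 + 0.12·0.320493 = -1.742057
y(1.36) ≈ -1.7421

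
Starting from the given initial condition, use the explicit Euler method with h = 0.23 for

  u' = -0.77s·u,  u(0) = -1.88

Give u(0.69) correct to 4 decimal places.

-1.6565

Euler: u_{n+1} = u_n + h·f(s_n, u_n).
s=0.000000, u=-1.880000: f=0.000000 → u ← -1.880000 + 0.23·0.000000 = -1.880000
s=0.230000, u=-1.880000: f=0.332948 → u ← -1.880000 + 0.23·0.332948 = -1.803422
s=0.460000, u=-1.803422: f=0.638772 → u ← -1.803422 + 0.23·0.638772 = -1.656504
u(0.69) ≈ -1.6565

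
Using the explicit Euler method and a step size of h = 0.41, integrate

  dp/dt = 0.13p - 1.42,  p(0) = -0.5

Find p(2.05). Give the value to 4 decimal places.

-3.8865

Euler: p_{n+1} = p_n + h·f(t_n, p_n).
t=0.000000, p=-0.500000: f=-1.485000 → p ← -0.500000 + 0.41·(-1.485000) = -1.108850
t=0.410000, p=-1.108850: f=-1.564150 → p ← -1.108850 + 0.41·(-1.564150) = -1.750152
t=0.820000, p=-1.750152: f=-1.647520 → p ← -1.750152 + 0.41·(-1.647520) = -2.425635
t=1.230000, p=-2.425635: f=-1.735333 → p ← -2.425635 + 0.41·(-1.735333) = -3.137121
t=1.640000, p=-3.137121: f=-1.827826 → p ← -3.137121 + 0.41·(-1.827826) = -3.886530
p(2.05) ≈ -3.8865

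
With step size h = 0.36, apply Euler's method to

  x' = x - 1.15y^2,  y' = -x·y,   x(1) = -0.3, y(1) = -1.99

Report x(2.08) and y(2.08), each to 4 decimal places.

Euler on (x,y): x_{n+1} = x_n + h·x', y_{n+1} = y_n + h·y'.
1.000000: (-0.300000, -1.990000); f=(-4.854115, -0.597000) → (-2.047481, -2.204920)
1.360000: (-2.047481, -2.204920); f=(-7.638404, -4.514533) → (-4.797307, -3.830152)
1.720000: (-4.797307, -3.830152); f=(-21.667879, -18.374414) → (-12.597743, -10.444941)
(x(2.08), y(2.08)) ≈ (-12.5977, -10.4449)

-12.5977, -10.4449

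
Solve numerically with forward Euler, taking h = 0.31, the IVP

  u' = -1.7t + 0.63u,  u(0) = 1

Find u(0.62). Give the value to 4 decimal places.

1.2654

Euler: u_{n+1} = u_n + h·f(t_n, u_n).
t=0.000000, u=1.000000: f=0.630000 → u ← 1.000000 + 0.31·0.630000 = 1.195300
t=0.310000, u=1.195300: f=0.226039 → u ← 1.195300 + 0.31·0.226039 = 1.265372
u(0.62) ≈ 1.2654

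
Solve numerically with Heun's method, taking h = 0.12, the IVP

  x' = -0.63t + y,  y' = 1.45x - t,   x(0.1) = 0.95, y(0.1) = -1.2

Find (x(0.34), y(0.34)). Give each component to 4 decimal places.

0.6607, -0.9735

Heun on (x,y): k1 = f(t_n, state_n); k2 = f(t_n + h, state_n + h·k1); state_{n+1} = state_n + (h/2)·(k1 + k2).
0.100000: (0.950000, -1.200000)
  k1 = (-1.263000, 1.277500)
  predictor → (0.798440, -1.046700)
  k2 = (-1.185300, 0.937738)
  → (0.803102, -1.067086)
0.220000: (0.803102, -1.067086)
  k1 = (-1.205686, 0.944498)
  predictor → (0.658420, -0.953746)
  k2 = (-1.167946, 0.614709)
  → (0.660684, -0.973533)
(x(0.34), y(0.34)) ≈ (0.6607, -0.9735)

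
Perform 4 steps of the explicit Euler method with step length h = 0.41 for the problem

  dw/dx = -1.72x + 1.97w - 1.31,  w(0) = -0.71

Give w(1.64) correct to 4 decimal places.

Euler: w_{n+1} = w_n + h·f(x_n, w_n).
x=0.000000, w=-0.710000: f=-2.708700 → w ← -0.710000 + 0.41·(-2.708700) = -1.820567
x=0.410000, w=-1.820567: f=-5.601717 → w ← -1.820567 + 0.41·(-5.601717) = -4.117271
x=0.820000, w=-4.117271: f=-10.831424 → w ← -4.117271 + 0.41·(-10.831424) = -8.558155
x=1.230000, w=-8.558155: f=-20.285165 → w ← -8.558155 + 0.41·(-20.285165) = -16.875072
w(1.64) ≈ -16.8751

-16.8751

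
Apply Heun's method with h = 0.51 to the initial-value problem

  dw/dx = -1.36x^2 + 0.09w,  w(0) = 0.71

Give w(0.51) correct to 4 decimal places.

Heun: k1 = f(x_n, w_n); k2 = f(x_n + h, w_n + h·k1); w_{n+1} = w_n + (h/2)·(k1 + k2).
x=0.000000, w=0.710000:
  k1 = f(0.000000, 0.710000) = 0.063900
  k2 = f(0.510000, 0.742589) = -0.286903
  w ← 0.710000 + (0.51/2)·(0.063900 + (-0.286903)) = 0.653134
w(0.51) ≈ 0.6531

0.6531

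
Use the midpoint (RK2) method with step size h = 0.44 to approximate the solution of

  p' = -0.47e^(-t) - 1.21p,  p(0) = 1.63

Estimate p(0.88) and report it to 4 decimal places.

0.4662

Midpoint: k1 = f(t_n, p_n); k2 = f(t_n + h/2, p_n + (h/2)·k1); p_{n+1} = p_n + h·k2.
t=0.000000, p=1.630000:
  k1 = f(0.000000, 1.630000) = -2.442300
  k2 = f(0.220000, 1.092694) = -1.699344
  p ← 1.630000 + 0.44·(-1.699344) = 0.882289
t=0.440000, p=0.882289:
  k1 = f(0.440000, 0.882289) = -1.370267
  k2 = f(0.660000, 0.580830) = -0.945725
  p ← 0.882289 + 0.44·(-0.945725) = 0.466170
p(0.88) ≈ 0.4662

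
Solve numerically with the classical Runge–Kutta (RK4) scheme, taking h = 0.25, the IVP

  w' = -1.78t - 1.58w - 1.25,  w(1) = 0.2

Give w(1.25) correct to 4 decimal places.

RK4: k1 = f(t_n, w_n); k2 = f(t_n + h/2, w_n + (h/2)·k1); k3 = f(t_n + h/2, w_n + (h/2)·k2); k4 = f(t_n + h, w_n + h·k3); w_{n+1} = w_n + (h/6)·(k1 + 2k2 + 2k3 + k4).
t=1.000000, w=0.200000:
  k1 = f(1.000000, 0.200000) = -3.346000
  k2 = f(1.125000, -0.218250) = -2.907665
  k3 = f(1.125000, -0.163458) = -2.994236
  k4 = f(1.250000, -0.548559) = -2.608277
  w ← 0.200000 + (0.25/6)·(k1 + 2k2 + 2k3 + k4) = -0.539920
w(1.25) ≈ -0.5399

-0.5399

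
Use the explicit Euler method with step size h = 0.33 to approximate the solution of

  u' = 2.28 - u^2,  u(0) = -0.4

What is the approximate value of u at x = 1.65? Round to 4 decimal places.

1.5100

Euler: u_{n+1} = u_n + h·f(x_n, u_n).
x=0.000000, u=-0.400000: f=2.120000 → u ← -0.400000 + 0.33·2.120000 = 0.299600
x=0.330000, u=0.299600: f=2.190240 → u ← 0.299600 + 0.33·2.190240 = 1.022379
x=0.660000, u=1.022379: f=1.234741 → u ← 1.022379 + 0.33·1.234741 = 1.429844
x=0.990000, u=1.429844: f=0.235547 → u ← 1.429844 + 0.33·0.235547 = 1.507574
x=1.320000, u=1.507574: f=0.007220 → u ← 1.507574 + 0.33·0.007220 = 1.509957
u(1.65) ≈ 1.5100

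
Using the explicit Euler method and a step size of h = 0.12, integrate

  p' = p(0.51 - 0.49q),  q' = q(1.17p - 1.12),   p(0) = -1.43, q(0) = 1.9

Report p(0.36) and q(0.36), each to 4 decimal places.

-1.3548, 0.5776

Euler on (p,q): p_{n+1} = p_n + h·p', q_{n+1} = q_n + h·q'.
0.000000: (-1.430000, 1.900000); f=(0.602030, -5.306890) → (-1.357756, 1.263173)
0.120000: (-1.357756, 1.263173); f=(0.147934, -3.421399) → (-1.340004, 0.852605)
0.240000: (-1.340004, 0.852605); f=(-0.123580, -2.291637) → (-1.354834, 0.577609)
(p(0.36), q(0.36)) ≈ (-1.3548, 0.5776)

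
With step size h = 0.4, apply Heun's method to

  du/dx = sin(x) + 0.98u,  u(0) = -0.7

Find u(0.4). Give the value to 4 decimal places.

-0.9503

Heun: k1 = f(x_n, u_n); k2 = f(x_n + h, u_n + h·k1); u_{n+1} = u_n + (h/2)·(k1 + k2).
x=0.000000, u=-0.700000:
  k1 = f(0.000000, -0.700000) = -0.686000
  k2 = f(0.400000, -0.974400) = -0.565494
  u ← -0.700000 + (0.4/2)·(-0.686000 + (-0.565494)) = -0.950299
u(0.4) ≈ -0.9503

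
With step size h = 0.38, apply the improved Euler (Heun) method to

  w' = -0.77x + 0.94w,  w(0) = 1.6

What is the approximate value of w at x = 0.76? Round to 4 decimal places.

Heun: k1 = f(x_n, w_n); k2 = f(x_n + h, w_n + h·k1); w_{n+1} = w_n + (h/2)·(k1 + k2).
x=0.000000, w=1.600000:
  k1 = f(0.000000, 1.600000) = 1.504000
  k2 = f(0.380000, 2.171520) = 1.748629
  w ← 1.600000 + (0.38/2)·(1.504000 + 1.748629) = 2.217999
x=0.380000, w=2.217999:
  k1 = f(0.380000, 2.217999) = 1.792320
  k2 = f(0.760000, 2.899081) = 2.139936
  w ← 2.217999 + (0.38/2)·(1.792320 + 2.139936) = 2.965128
w(0.76) ≈ 2.9651

2.9651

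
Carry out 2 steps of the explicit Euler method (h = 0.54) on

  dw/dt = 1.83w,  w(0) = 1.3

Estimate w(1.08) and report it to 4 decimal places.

Euler: w_{n+1} = w_n + h·f(t_n, w_n).
t=0.000000, w=1.300000: f=2.379000 → w ← 1.300000 + 0.54·2.379000 = 2.584660
t=0.540000, w=2.584660: f=4.729928 → w ← 2.584660 + 0.54·4.729928 = 5.138821
w(1.08) ≈ 5.1388

5.1388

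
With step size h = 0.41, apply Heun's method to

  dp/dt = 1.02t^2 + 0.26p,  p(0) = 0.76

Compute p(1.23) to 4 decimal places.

1.7609

Heun: k1 = f(t_n, p_n); k2 = f(t_n + h, p_n + h·k1); p_{n+1} = p_n + (h/2)·(k1 + k2).
t=0.000000, p=0.760000:
  k1 = f(0.000000, 0.760000) = 0.197600
  k2 = f(0.410000, 0.841016) = 0.390126
  p ← 0.760000 + (0.41/2)·(0.197600 + 0.390126) = 0.880484
t=0.410000, p=0.880484:
  k1 = f(0.410000, 0.880484) = 0.400388
  k2 = f(0.820000, 1.044643) = 0.957455
  p ← 0.880484 + (0.41/2)·(0.400388 + 0.957455) = 1.158842
t=0.820000, p=1.158842:
  k1 = f(0.820000, 1.158842) = 0.987147
  k2 = f(1.230000, 1.563572) = 1.949687
  p ← 1.158842 + (0.41/2)·(0.987147 + 1.949687) = 1.760893
p(1.23) ≈ 1.7609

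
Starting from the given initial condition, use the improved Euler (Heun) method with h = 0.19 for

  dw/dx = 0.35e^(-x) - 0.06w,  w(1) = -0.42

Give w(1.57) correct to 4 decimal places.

-0.3508

Heun: k1 = f(x_n, w_n); k2 = f(x_n + h, w_n + h·k1); w_{n+1} = w_n + (h/2)·(k1 + k2).
x=1.000000, w=-0.420000:
  k1 = f(1.000000, -0.420000) = 0.153958
  k2 = f(1.190000, -0.390748) = 0.129922
  w ← -0.420000 + (0.19/2)·(0.153958 + 0.129922) = -0.393031
x=1.190000, w=-0.393031:
  k1 = f(1.190000, -0.393031) = 0.130059
  k2 = f(1.380000, -0.368320) = 0.110152
  w ← -0.393031 + (0.19/2)·(0.130059 + 0.110152) = -0.370211
x=1.380000, w=-0.370211:
  k1 = f(1.380000, -0.370211) = 0.110265
  k2 = f(1.570000, -0.349261) = 0.093771
  w ← -0.370211 + (0.19/2)·(0.110265 + 0.093771) = -0.350828
w(1.57) ≈ -0.3508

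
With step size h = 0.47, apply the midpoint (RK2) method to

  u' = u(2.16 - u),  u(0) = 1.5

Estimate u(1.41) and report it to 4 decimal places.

2.0886

Midpoint: k1 = f(s_n, u_n); k2 = f(s_n + h/2, u_n + (h/2)·k1); u_{n+1} = u_n + h·k2.
s=0.000000, u=1.500000:
  k1 = f(0.000000, 1.500000) = 0.990000
  k2 = f(0.235000, 1.732650) = 0.740448
  u ← 1.500000 + 0.47·0.740448 = 1.848011
s=0.470000, u=1.848011:
  k1 = f(0.470000, 1.848011) = 0.576560
  k2 = f(0.705000, 1.983502) = 0.350084
  u ← 1.848011 + 0.47·0.350084 = 2.012550
s=0.940000, u=2.012550:
  k1 = f(0.940000, 2.012550) = 0.296750
  k2 = f(1.175000, 2.082286) = 0.161822
  u ← 2.012550 + 0.47·0.161822 = 2.088606
u(1.41) ≈ 2.0886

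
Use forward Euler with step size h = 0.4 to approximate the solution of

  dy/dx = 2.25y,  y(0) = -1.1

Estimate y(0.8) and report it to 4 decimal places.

-3.9710

Euler: y_{n+1} = y_n + h·f(x_n, y_n).
x=0.000000, y=-1.100000: f=-2.475000 → y ← -1.100000 + 0.4·(-2.475000) = -2.090000
x=0.400000, y=-2.090000: f=-4.702500 → y ← -2.090000 + 0.4·(-4.702500) = -3.971000
y(0.8) ≈ -3.9710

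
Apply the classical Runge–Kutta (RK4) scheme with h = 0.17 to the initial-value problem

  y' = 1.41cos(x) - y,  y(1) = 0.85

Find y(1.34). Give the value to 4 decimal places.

RK4: k1 = f(x_n, y_n); k2 = f(x_n + h/2, y_n + (h/2)·k1); k3 = f(x_n + h/2, y_n + (h/2)·k2); k4 = f(x_n + h, y_n + h·k3); y_{n+1} = y_n + (h/6)·(k1 + 2k2 + 2k3 + k4).
x=1.000000, y=0.850000:
  k1 = f(1.000000, 0.850000) = -0.088174
  k2 = f(1.085000, 0.842505) = -0.184158
  k3 = f(1.085000, 0.834347) = -0.176000
  k4 = f(1.170000, 0.820080) = -0.269966
  y ← 0.850000 + (0.17/6)·(k1 + 2k2 + 2k3 + k4) = 0.819444
x=1.170000, y=0.819444:
  k1 = f(1.170000, 0.819444) = -0.269330
  k2 = f(1.255000, 0.796551) = -0.358642
  k3 = f(1.255000, 0.788959) = -0.351051
  k4 = f(1.340000, 0.759765) = -0.437224
  y ← 0.819444 + (0.17/6)·(k1 + 2k2 + 2k3 + k4) = 0.759209
y(1.34) ≈ 0.7592

0.7592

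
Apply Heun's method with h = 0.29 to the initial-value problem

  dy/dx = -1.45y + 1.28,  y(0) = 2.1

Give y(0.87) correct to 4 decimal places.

1.2454

Heun: k1 = f(x_n, y_n); k2 = f(x_n + h, y_n + h·k1); y_{n+1} = y_n + (h/2)·(k1 + k2).
x=0.000000, y=2.100000:
  k1 = f(0.000000, 2.100000) = -1.765000
  k2 = f(0.290000, 1.588150) = -1.022818
  y ← 2.100000 + (0.29/2)·(-1.765000 + (-1.022818)) = 1.695766
x=0.290000, y=1.695766:
  k1 = f(0.290000, 1.695766) = -1.178861
  k2 = f(0.580000, 1.353897) = -0.683150
  y ← 1.695766 + (0.29/2)·(-1.178861 + (-0.683150)) = 1.425775
x=0.580000, y=1.425775:
  k1 = f(0.580000, 1.425775) = -0.787373
  k2 = f(0.870000, 1.197436) = -0.456283
  y ← 1.425775 + (0.29/2)·(-0.787373 + (-0.456283)) = 1.245445
y(0.87) ≈ 1.2454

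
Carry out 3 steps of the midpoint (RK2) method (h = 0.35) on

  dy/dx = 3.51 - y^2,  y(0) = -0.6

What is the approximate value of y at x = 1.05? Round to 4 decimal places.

1.6408

Midpoint: k1 = f(x_n, y_n); k2 = f(x_n + h/2, y_n + (h/2)·k1); y_{n+1} = y_n + h·k2.
x=0.000000, y=-0.600000:
  k1 = f(0.000000, -0.600000) = 3.150000
  k2 = f(0.175000, -0.048750) = 3.507623
  y ← -0.600000 + 0.35·3.507623 = 0.627668
x=0.350000, y=0.627668:
  k1 = f(0.350000, 0.627668) = 3.116033
  k2 = f(0.525000, 1.172974) = 2.134132
  y ← 0.627668 + 0.35·2.134132 = 1.374614
x=0.700000, y=1.374614:
  k1 = f(0.700000, 1.374614) = 1.620435
  k2 = f(0.875000, 1.658191) = 0.760404
  y ← 1.374614 + 0.35·0.760404 = 1.640756
y(1.05) ≈ 1.6408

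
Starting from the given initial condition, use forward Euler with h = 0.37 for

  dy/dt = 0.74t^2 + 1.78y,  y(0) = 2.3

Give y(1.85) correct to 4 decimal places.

Euler: y_{n+1} = y_n + h·f(t_n, y_n).
t=0.000000, y=2.300000: f=4.094000 → y ← 2.300000 + 0.37·4.094000 = 3.814780
t=0.370000, y=3.814780: f=6.891614 → y ← 3.814780 + 0.37·6.891614 = 6.364677
t=0.740000, y=6.364677: f=11.734350 → y ← 6.364677 + 0.37·11.734350 = 10.706387
t=1.110000, y=10.706387: f=19.969122 → y ← 10.706387 + 0.37·19.969122 = 18.094962
t=1.480000, y=18.094962: f=33.829928 → y ← 18.094962 + 0.37·33.829928 = 30.612035
y(1.85) ≈ 30.6120

30.6120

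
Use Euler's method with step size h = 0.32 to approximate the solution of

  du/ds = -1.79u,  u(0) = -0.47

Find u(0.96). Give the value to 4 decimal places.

-0.0366

Euler: u_{n+1} = u_n + h·f(s_n, u_n).
s=0.000000, u=-0.470000: f=0.841300 → u ← -0.470000 + 0.32·0.841300 = -0.200784
s=0.320000, u=-0.200784: f=0.359403 → u ← -0.200784 + 0.32·0.359403 = -0.085775
s=0.640000, u=-0.085775: f=0.153537 → u ← -0.085775 + 0.32·0.153537 = -0.036643
u(0.96) ≈ -0.0366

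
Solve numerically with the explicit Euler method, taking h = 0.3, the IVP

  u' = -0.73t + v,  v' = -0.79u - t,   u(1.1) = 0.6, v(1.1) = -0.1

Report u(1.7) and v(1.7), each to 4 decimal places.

-0.1492, -1.0702

Euler on (u,v): u_{n+1} = u_n + h·u', v_{n+1} = v_n + h·v'.
1.100000: (0.600000, -0.100000); f=(-0.903000, -1.574000) → (0.329100, -0.572200)
1.400000: (0.329100, -0.572200); f=(-1.594200, -1.659989) → (-0.149160, -1.070197)
(u(1.7), v(1.7)) ≈ (-0.1492, -1.0702)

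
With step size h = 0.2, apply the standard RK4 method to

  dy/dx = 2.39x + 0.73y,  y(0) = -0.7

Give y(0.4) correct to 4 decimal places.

RK4: k1 = f(x_n, y_n); k2 = f(x_n + h/2, y_n + (h/2)·k1); k3 = f(x_n + h/2, y_n + (h/2)·k2); k4 = f(x_n + h, y_n + h·k3); y_{n+1} = y_n + (h/6)·(k1 + 2k2 + 2k3 + k4).
x=0.000000, y=-0.700000:
  k1 = f(0.000000, -0.700000) = -0.511000
  k2 = f(0.100000, -0.751100) = -0.309303
  k3 = f(0.100000, -0.730930) = -0.294579
  k4 = f(0.200000, -0.758916) = -0.076009
  y ← -0.700000 + (0.2/6)·(k1 + 2k2 + 2k3 + k4) = -0.759826
x=0.200000, y=-0.759826:
  k1 = f(0.200000, -0.759826) = -0.076673
  k2 = f(0.300000, -0.767493) = 0.156730
  k3 = f(0.300000, -0.744153) = 0.173768
  k4 = f(0.400000, -0.725072) = 0.426697
  y ← -0.759826 + (0.2/6)·(k1 + 2k2 + 2k3 + k4) = -0.726125
y(0.4) ≈ -0.7261

-0.7261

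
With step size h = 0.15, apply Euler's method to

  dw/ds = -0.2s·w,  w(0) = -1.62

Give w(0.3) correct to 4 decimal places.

-1.6127

Euler: w_{n+1} = w_n + h·f(s_n, w_n).
s=0.000000, w=-1.620000: f=0.000000 → w ← -1.620000 + 0.15·0.000000 = -1.620000
s=0.150000, w=-1.620000: f=0.048600 → w ← -1.620000 + 0.15·0.048600 = -1.612710
w(0.3) ≈ -1.6127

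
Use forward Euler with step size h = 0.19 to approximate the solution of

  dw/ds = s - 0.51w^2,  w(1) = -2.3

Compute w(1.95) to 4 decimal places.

-6.5928

Euler: w_{n+1} = w_n + h·f(s_n, w_n).
s=1.000000, w=-2.300000: f=-1.697900 → w ← -2.300000 + 0.19·(-1.697900) = -2.622601
s=1.190000, w=-2.622601: f=-2.317798 → w ← -2.622601 + 0.19·(-2.317798) = -3.062983
s=1.380000, w=-3.062983: f=-3.404750 → w ← -3.062983 + 0.19·(-3.404750) = -3.709885
s=1.570000, w=-3.709885: f=-5.449257 → w ← -3.709885 + 0.19·(-5.449257) = -4.745244
s=1.760000, w=-4.745244: f=-9.723844 → w ← -4.745244 + 0.19·(-9.723844) = -6.592774
w(1.95) ≈ -6.5928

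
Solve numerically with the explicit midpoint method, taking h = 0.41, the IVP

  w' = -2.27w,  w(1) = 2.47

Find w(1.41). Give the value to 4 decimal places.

1.2409

Midpoint: k1 = f(x_n, w_n); k2 = f(x_n + h/2, w_n + (h/2)·k1); w_{n+1} = w_n + h·k2.
x=1.000000, w=2.470000:
  k1 = f(1.000000, 2.470000) = -5.606900
  k2 = f(1.205000, 1.320586) = -2.997729
  w ← 2.470000 + 0.41·(-2.997729) = 1.240931
w(1.41) ≈ 1.2409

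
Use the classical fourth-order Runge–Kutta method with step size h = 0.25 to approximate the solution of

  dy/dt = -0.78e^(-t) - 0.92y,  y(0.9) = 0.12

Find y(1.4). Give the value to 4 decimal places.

RK4: k1 = f(t_n, y_n); k2 = f(t_n + h/2, y_n + (h/2)·k1); k3 = f(t_n + h/2, y_n + (h/2)·k2); k4 = f(t_n + h, y_n + h·k3); y_{n+1} = y_n + (h/6)·(k1 + 2k2 + 2k3 + k4).
t=0.900000, y=0.120000:
  k1 = f(0.900000, 0.120000) = -0.427524
  k2 = f(1.025000, 0.066559) = -0.341096
  k3 = f(1.025000, 0.077363) = -0.351035
  k4 = f(1.150000, 0.032241) = -0.276639
  y ← 0.120000 + (0.25/6)·(k1 + 2k2 + 2k3 + k4) = 0.032982
t=1.150000, y=0.032982:
  k1 = f(1.150000, 0.032982) = -0.277320
  k2 = f(1.275000, -0.001683) = -0.216408
  k3 = f(1.275000, 0.005931) = -0.223413
  k4 = f(1.400000, -0.022871) = -0.171304
  y ← 0.032982 + (0.25/6)·(k1 + 2k2 + 2k3 + k4) = -0.022362
y(1.4) ≈ -0.0224

-0.0224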